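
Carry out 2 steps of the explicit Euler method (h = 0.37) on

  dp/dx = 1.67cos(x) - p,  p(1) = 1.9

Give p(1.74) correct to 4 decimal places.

1.0877

Euler: p_{n+1} = p_n + h·f(x_n, p_n).
x=1.000000, p=1.900000: f=-0.997695 → p ← 1.900000 + 0.37·(-0.997695) = 1.530853
x=1.370000, p=1.530853: f=-1.197772 → p ← 1.530853 + 0.37·(-1.197772) = 1.087677
p(1.74) ≈ 1.0877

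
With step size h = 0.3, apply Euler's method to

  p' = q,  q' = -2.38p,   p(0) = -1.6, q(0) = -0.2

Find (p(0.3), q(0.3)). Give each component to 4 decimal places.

Euler on (p,q): p_{n+1} = p_n + h·p', q_{n+1} = q_n + h·q'.
0.000000: (-1.600000, -0.200000); f=(-0.200000, 3.808000) → (-1.660000, 0.942400)
(p(0.3), q(0.3)) ≈ (-1.6600, 0.9424)

-1.6600, 0.9424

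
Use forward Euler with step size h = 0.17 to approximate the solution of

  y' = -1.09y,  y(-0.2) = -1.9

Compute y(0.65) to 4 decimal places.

Euler: y_{n+1} = y_n + h·f(t_n, y_n).
t=-0.200000, y=-1.900000: f=2.071000 → y ← -1.900000 + 0.17·2.071000 = -1.547930
t=-0.030000, y=-1.547930: f=1.687244 → y ← -1.547930 + 0.17·1.687244 = -1.261099
t=0.140000, y=-1.261099: f=1.374597 → y ← -1.261099 + 0.17·1.374597 = -1.027417
t=0.310000, y=-1.027417: f=1.119885 → y ← -1.027417 + 0.17·1.119885 = -0.837037
t=0.480000, y=-0.837037: f=0.912370 → y ← -0.837037 + 0.17·0.912370 = -0.681934
y(0.65) ≈ -0.6819

-0.6819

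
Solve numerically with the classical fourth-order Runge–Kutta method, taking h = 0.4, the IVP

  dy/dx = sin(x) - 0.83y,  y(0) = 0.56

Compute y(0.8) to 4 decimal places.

0.5332

RK4: k1 = f(x_n, y_n); k2 = f(x_n + h/2, y_n + (h/2)·k1); k3 = f(x_n + h/2, y_n + (h/2)·k2); k4 = f(x_n + h, y_n + h·k3); y_{n+1} = y_n + (h/6)·(k1 + 2k2 + 2k3 + k4).
x=0.000000, y=0.560000:
  k1 = f(0.000000, 0.560000) = -0.464800
  k2 = f(0.200000, 0.467040) = -0.188974
  k3 = f(0.200000, 0.522205) = -0.234761
  k4 = f(0.400000, 0.466096) = 0.002559
  y ← 0.560000 + (0.4/6)·(k1 + 2k2 + 2k3 + k4) = 0.472686
x=0.400000, y=0.472686:
  k1 = f(0.400000, 0.472686) = -0.002911
  k2 = f(0.600000, 0.472104) = 0.172796
  k3 = f(0.600000, 0.507245) = 0.143629
  k4 = f(0.800000, 0.530138) = 0.277342
  y ← 0.472686 + (0.4/6)·(k1 + 2k2 + 2k3 + k4) = 0.533171
y(0.8) ≈ 0.5332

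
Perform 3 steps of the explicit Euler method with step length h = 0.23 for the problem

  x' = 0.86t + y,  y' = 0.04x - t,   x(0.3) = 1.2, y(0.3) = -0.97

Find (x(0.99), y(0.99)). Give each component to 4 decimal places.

Euler on (x,y): x_{n+1} = x_n + h·x', y_{n+1} = y_n + h·y'.
0.300000: (1.200000, -0.970000); f=(-0.712000, -0.252000) → (1.036240, -1.027960)
0.530000: (1.036240, -1.027960); f=(-0.572160, -0.488550) → (0.904643, -1.140327)
0.760000: (0.904643, -1.140327); f=(-0.486727, -0.723814) → (0.792696, -1.306804)
(x(0.99), y(0.99)) ≈ (0.7927, -1.3068)

0.7927, -1.3068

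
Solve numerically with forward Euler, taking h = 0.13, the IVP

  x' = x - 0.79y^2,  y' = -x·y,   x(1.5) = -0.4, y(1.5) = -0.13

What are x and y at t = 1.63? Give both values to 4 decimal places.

-0.4537, -0.1368

Euler on (x,y): x_{n+1} = x_n + h·x', y_{n+1} = y_n + h·y'.
1.500000: (-0.400000, -0.130000); f=(-0.413351, -0.052000) → (-0.453736, -0.136760)
(x(1.63), y(1.63)) ≈ (-0.4537, -0.1368)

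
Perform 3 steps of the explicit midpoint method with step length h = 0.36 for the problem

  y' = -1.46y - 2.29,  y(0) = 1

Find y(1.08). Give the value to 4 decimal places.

-0.9782

Midpoint: k1 = f(t_n, y_n); k2 = f(t_n + h/2, y_n + (h/2)·k1); y_{n+1} = y_n + h·k2.
t=0.000000, y=1.000000:
  k1 = f(0.000000, 1.000000) = -3.750000
  k2 = f(0.180000, 0.325000) = -2.764500
  y ← 1.000000 + 0.36·(-2.764500) = 0.004780
t=0.360000, y=0.004780:
  k1 = f(0.360000, 0.004780) = -2.296979
  k2 = f(0.540000, -0.408676) = -1.693333
  y ← 0.004780 + 0.36·(-1.693333) = -0.604820
t=0.720000, y=-0.604820:
  k1 = f(0.720000, -0.604820) = -1.406963
  k2 = f(0.900000, -0.858073) = -1.037213
  y ← -0.604820 + 0.36·(-1.037213) = -0.978217
y(1.08) ≈ -0.9782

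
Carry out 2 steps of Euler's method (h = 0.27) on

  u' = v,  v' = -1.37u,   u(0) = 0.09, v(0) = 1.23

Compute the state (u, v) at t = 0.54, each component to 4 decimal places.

0.7452, 1.0406

Euler on (u,v): u_{n+1} = u_n + h·u', v_{n+1} = v_n + h·v'.
0.000000: (0.090000, 1.230000); f=(1.230000, -0.123300) → (0.422100, 1.196709)
0.270000: (0.422100, 1.196709); f=(1.196709, -0.578277) → (0.745211, 1.040574)
(u(0.54), v(0.54)) ≈ (0.7452, 1.0406)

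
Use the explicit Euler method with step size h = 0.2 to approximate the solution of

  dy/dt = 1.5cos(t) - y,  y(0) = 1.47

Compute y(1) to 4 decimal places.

Euler: y_{n+1} = y_n + h·f(t_n, y_n).
t=0.000000, y=1.470000: f=0.030000 → y ← 1.470000 + 0.2·0.030000 = 1.476000
t=0.200000, y=1.476000: f=-0.005900 → y ← 1.476000 + 0.2·(-0.005900) = 1.474820
t=0.400000, y=1.474820: f=-0.093228 → y ← 1.474820 + 0.2·(-0.093228) = 1.456174
t=0.600000, y=1.456174: f=-0.218171 → y ← 1.456174 + 0.2·(-0.218171) = 1.412540
t=0.800000, y=1.412540: f=-0.367480 → y ← 1.412540 + 0.2·(-0.367480) = 1.339044
y(1) ≈ 1.3390

1.3390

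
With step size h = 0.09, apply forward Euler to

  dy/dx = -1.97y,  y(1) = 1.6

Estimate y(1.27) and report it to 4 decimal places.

0.8909

Euler: y_{n+1} = y_n + h·f(x_n, y_n).
x=1.000000, y=1.600000: f=-3.152000 → y ← 1.600000 + 0.09·(-3.152000) = 1.316320
x=1.090000, y=1.316320: f=-2.593150 → y ← 1.316320 + 0.09·(-2.593150) = 1.082936
x=1.180000, y=1.082936: f=-2.133385 → y ← 1.082936 + 0.09·(-2.133385) = 0.890932
y(1.27) ≈ 0.8909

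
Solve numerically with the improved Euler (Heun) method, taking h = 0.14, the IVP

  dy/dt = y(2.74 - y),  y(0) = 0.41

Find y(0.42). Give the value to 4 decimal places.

0.9727

Heun: k1 = f(t_n, y_n); k2 = f(t_n + h, y_n + h·k1); y_{n+1} = y_n + (h/2)·(k1 + k2).
t=0.000000, y=0.410000:
  k1 = f(0.000000, 0.410000) = 0.955300
  k2 = f(0.140000, 0.543742) = 1.194198
  y ← 0.410000 + (0.14/2)·(0.955300 + 1.194198) = 0.560465
t=0.140000, y=0.560465:
  k1 = f(0.140000, 0.560465) = 1.221553
  k2 = f(0.280000, 0.731482) = 1.469195
  y ← 0.560465 + (0.14/2)·(1.221553 + 1.469195) = 0.748817
t=0.280000, y=0.748817:
  k1 = f(0.280000, 0.748817) = 1.491032
  k2 = f(0.420000, 0.957562) = 1.706795
  y ← 0.748817 + (0.14/2)·(1.491032 + 1.706795) = 0.972665
y(0.42) ≈ 0.9727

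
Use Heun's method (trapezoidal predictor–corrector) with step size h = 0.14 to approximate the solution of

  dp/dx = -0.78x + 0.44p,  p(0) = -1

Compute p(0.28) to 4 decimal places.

Heun: k1 = f(x_n, p_n); k2 = f(x_n + h, p_n + h·k1); p_{n+1} = p_n + (h/2)·(k1 + k2).
x=0.000000, p=-1.000000:
  k1 = f(0.000000, -1.000000) = -0.440000
  k2 = f(0.140000, -1.061600) = -0.576304
  p ← -1.000000 + (0.14/2)·(-0.440000 + (-0.576304)) = -1.071141
x=0.140000, p=-1.071141:
  k1 = f(0.140000, -1.071141) = -0.580502
  k2 = f(0.280000, -1.152412) = -0.725461
  p ← -1.071141 + (0.14/2)·(-0.580502 + (-0.725461)) = -1.162559
p(0.28) ≈ -1.1626

-1.1626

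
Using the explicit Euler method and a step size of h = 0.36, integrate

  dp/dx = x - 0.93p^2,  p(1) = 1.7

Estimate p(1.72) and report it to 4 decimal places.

1.1825

Euler: p_{n+1} = p_n + h·f(x_n, p_n).
x=1.000000, p=1.700000: f=-1.687700 → p ← 1.700000 + 0.36·(-1.687700) = 1.092428
x=1.360000, p=1.092428: f=0.250139 → p ← 1.092428 + 0.36·0.250139 = 1.182478
p(1.72) ≈ 1.1825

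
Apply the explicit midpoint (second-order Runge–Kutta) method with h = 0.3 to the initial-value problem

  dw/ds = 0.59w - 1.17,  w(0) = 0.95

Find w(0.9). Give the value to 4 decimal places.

Midpoint: k1 = f(s_n, w_n); k2 = f(s_n + h/2, w_n + (h/2)·k1); w_{n+1} = w_n + h·k2.
s=0.000000, w=0.950000:
  k1 = f(0.000000, 0.950000) = -0.609500
  k2 = f(0.150000, 0.858575) = -0.663441
  w ← 0.950000 + 0.3·(-0.663441) = 0.750968
s=0.300000, w=0.750968:
  k1 = f(0.300000, 0.750968) = -0.726929
  k2 = f(0.450000, 0.641928) = -0.791262
  w ← 0.750968 + 0.3·(-0.791262) = 0.513589
s=0.600000, w=0.513589:
  k1 = f(0.600000, 0.513589) = -0.866982
  k2 = f(0.750000, 0.383542) = -0.943710
  w ← 0.513589 + 0.3·(-0.943710) = 0.230476
w(0.9) ≈ 0.2305

0.2305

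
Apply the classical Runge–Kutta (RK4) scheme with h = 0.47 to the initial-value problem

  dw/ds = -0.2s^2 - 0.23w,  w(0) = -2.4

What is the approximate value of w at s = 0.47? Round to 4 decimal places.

-2.1608

RK4: k1 = f(s_n, w_n); k2 = f(s_n + h/2, w_n + (h/2)·k1); k3 = f(s_n + h/2, w_n + (h/2)·k2); k4 = f(s_n + h, w_n + h·k3); w_{n+1} = w_n + (h/6)·(k1 + 2k2 + 2k3 + k4).
s=0.000000, w=-2.400000:
  k1 = f(0.000000, -2.400000) = 0.552000
  k2 = f(0.235000, -2.270280) = 0.511119
  k3 = f(0.235000, -2.279887) = 0.513329
  k4 = f(0.470000, -2.158735) = 0.452329
  w ← -2.400000 + (0.47/6)·(k1 + 2k2 + 2k3 + k4) = -2.160831
w(0.47) ≈ -2.1608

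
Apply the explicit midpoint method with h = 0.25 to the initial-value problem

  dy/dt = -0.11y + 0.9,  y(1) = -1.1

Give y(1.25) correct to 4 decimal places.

Midpoint: k1 = f(t_n, y_n); k2 = f(t_n + h/2, y_n + (h/2)·k1); y_{n+1} = y_n + h·k2.
t=1.000000, y=-1.100000:
  k1 = f(1.000000, -1.100000) = 1.021000
  k2 = f(1.125000, -0.972375) = 1.006961
  y ← -1.100000 + 0.25·1.006961 = -0.848260
y(1.25) ≈ -0.8483

-0.8483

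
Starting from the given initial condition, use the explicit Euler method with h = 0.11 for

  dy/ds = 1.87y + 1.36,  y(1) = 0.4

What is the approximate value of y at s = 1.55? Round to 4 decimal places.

2.1450

Euler: y_{n+1} = y_n + h·f(s_n, y_n).
s=1.000000, y=0.400000: f=2.108000 → y ← 0.400000 + 0.11·2.108000 = 0.631880
s=1.110000, y=0.631880: f=2.541616 → y ← 0.631880 + 0.11·2.541616 = 0.911458
s=1.220000, y=0.911458: f=3.064426 → y ← 0.911458 + 0.11·3.064426 = 1.248545
s=1.330000, y=1.248545: f=3.694778 → y ← 1.248545 + 0.11·3.694778 = 1.654970
s=1.440000, y=1.654970: f=4.454794 → y ← 1.654970 + 0.11·4.454794 = 2.144998
y(1.55) ≈ 2.1450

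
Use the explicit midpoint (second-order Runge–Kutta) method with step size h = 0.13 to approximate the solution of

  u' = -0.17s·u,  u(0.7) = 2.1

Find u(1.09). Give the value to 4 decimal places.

Midpoint: k1 = f(s_n, u_n); k2 = f(s_n + h/2, u_n + (h/2)·k1); u_{n+1} = u_n + h·k2.
s=0.700000, u=2.100000:
  k1 = f(0.700000, 2.100000) = -0.249900
  k2 = f(0.765000, 2.083757) = -0.270993
  u ← 2.100000 + 0.13·(-0.270993) = 2.064771
s=0.830000, u=2.064771:
  k1 = f(0.830000, 2.064771) = -0.291339
  k2 = f(0.895000, 2.045834) = -0.311274
  u ← 2.064771 + 0.13·(-0.311274) = 2.024305
s=0.960000, u=2.024305:
  k1 = f(0.960000, 2.024305) = -0.330367
  k2 = f(1.025000, 2.002832) = -0.348993
  u ← 2.024305 + 0.13·(-0.348993) = 1.978936
u(1.09) ≈ 1.9789

1.9789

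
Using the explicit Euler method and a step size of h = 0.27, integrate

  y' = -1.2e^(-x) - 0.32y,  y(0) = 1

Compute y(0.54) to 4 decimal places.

Euler: y_{n+1} = y_n + h·f(x_n, y_n).
x=0.000000, y=1.000000: f=-1.520000 → y ← 1.000000 + 0.27·(-1.520000) = 0.589600
x=0.270000, y=0.589600: f=-1.104727 → y ← 0.589600 + 0.27·(-1.104727) = 0.291324
y(0.54) ≈ 0.2913

0.2913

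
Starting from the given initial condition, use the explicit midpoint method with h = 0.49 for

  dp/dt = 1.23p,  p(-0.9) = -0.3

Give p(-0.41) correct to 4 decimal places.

Midpoint: k1 = f(t_n, p_n); k2 = f(t_n + h/2, p_n + (h/2)·k1); p_{n+1} = p_n + h·k2.
t=-0.900000, p=-0.300000:
  k1 = f(-0.900000, -0.300000) = -0.369000
  k2 = f(-0.655000, -0.390405) = -0.480198
  p ← -0.300000 + 0.49·(-0.480198) = -0.535297
p(-0.41) ≈ -0.5353

-0.5353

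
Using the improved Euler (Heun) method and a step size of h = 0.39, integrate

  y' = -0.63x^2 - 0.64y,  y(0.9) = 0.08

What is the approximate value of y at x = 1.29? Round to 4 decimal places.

-0.2166

Heun: k1 = f(x_n, y_n); k2 = f(x_n + h, y_n + h·k1); y_{n+1} = y_n + (h/2)·(k1 + k2).
x=0.900000, y=0.080000:
  k1 = f(0.900000, 0.080000) = -0.561500
  k2 = f(1.290000, -0.138985) = -0.959433
  y ← 0.080000 + (0.39/2)·(-0.561500 + (-0.959433)) = -0.216582
y(1.29) ≈ -0.2166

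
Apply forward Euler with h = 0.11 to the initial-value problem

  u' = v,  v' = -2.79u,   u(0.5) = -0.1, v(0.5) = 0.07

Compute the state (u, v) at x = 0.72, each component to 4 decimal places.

-0.0812, 0.1290

Euler on (u,v): u_{n+1} = u_n + h·u', v_{n+1} = v_n + h·v'.
0.500000: (-0.100000, 0.070000); f=(0.070000, 0.279000) → (-0.092300, 0.100690)
0.610000: (-0.092300, 0.100690); f=(0.100690, 0.257517) → (-0.081224, 0.129017)
(u(0.72), v(0.72)) ≈ (-0.0812, 0.1290)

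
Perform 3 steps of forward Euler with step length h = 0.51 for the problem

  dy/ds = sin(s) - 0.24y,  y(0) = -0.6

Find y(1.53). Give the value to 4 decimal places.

0.2475

Euler: y_{n+1} = y_n + h·f(s_n, y_n).
s=0.000000, y=-0.600000: f=0.144000 → y ← -0.600000 + 0.51·0.144000 = -0.526560
s=0.510000, y=-0.526560: f=0.614552 → y ← -0.526560 + 0.51·0.614552 = -0.213139
s=1.020000, y=-0.213139: f=0.903261 → y ← -0.213139 + 0.51·0.903261 = 0.247525
y(1.53) ≈ 0.2475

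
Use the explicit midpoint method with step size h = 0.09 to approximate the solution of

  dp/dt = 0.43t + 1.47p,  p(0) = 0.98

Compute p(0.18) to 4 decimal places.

1.2834

Midpoint: k1 = f(t_n, p_n); k2 = f(t_n + h/2, p_n + (h/2)·k1); p_{n+1} = p_n + h·k2.
t=0.000000, p=0.980000:
  k1 = f(0.000000, 0.980000) = 1.440600
  k2 = f(0.045000, 1.044827) = 1.555246
  p ← 0.980000 + 0.09·1.555246 = 1.119972
t=0.090000, p=1.119972:
  k1 = f(0.090000, 1.119972) = 1.685059
  k2 = f(0.135000, 1.195800) = 1.815876
  p ← 1.119972 + 0.09·1.815876 = 1.283401
p(0.18) ≈ 1.2834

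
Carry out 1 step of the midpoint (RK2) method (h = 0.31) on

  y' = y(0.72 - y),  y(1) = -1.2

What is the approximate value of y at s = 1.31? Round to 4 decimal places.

-2.2992

Midpoint: k1 = f(s_n, y_n); k2 = f(s_n + h/2, y_n + (h/2)·k1); y_{n+1} = y_n + h·k2.
s=1.000000, y=-1.200000:
  k1 = f(1.000000, -1.200000) = -2.304000
  k2 = f(1.155000, -1.557120) = -3.545749
  y ← -1.200000 + 0.31·(-3.545749) = -2.299182
y(1.31) ≈ -2.2992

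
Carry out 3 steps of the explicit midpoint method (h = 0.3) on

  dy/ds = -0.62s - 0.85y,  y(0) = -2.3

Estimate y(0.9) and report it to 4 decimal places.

Midpoint: k1 = f(s_n, y_n); k2 = f(s_n + h/2, y_n + (h/2)·k1); y_{n+1} = y_n + h·k2.
s=0.000000, y=-2.300000:
  k1 = f(0.000000, -2.300000) = 1.955000
  k2 = f(0.150000, -2.006750) = 1.612737
  y ← -2.300000 + 0.3·1.612737 = -1.816179
s=0.300000, y=-1.816179:
  k1 = f(0.300000, -1.816179) = 1.357752
  k2 = f(0.450000, -1.612516) = 1.091639
  y ← -1.816179 + 0.3·1.091639 = -1.488687
s=0.600000, y=-1.488687:
  k1 = f(0.600000, -1.488687) = 0.893384
  k2 = f(0.750000, -1.354680) = 0.686478
  y ← -1.488687 + 0.3·0.686478 = -1.282744
y(0.9) ≈ -1.2827

-1.2827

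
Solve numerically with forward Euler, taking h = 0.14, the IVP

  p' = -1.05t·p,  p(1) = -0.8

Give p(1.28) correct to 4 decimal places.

Euler: p_{n+1} = p_n + h·f(t_n, p_n).
t=1.000000, p=-0.800000: f=0.840000 → p ← -0.800000 + 0.14·0.840000 = -0.682400
t=1.140000, p=-0.682400: f=0.816833 → p ← -0.682400 + 0.14·0.816833 = -0.568043
p(1.28) ≈ -0.5680

-0.5680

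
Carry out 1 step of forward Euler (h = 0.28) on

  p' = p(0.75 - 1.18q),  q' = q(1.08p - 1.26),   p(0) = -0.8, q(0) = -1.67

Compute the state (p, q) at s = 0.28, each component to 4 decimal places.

-1.4094, -0.6768

Euler on (p,q): p_{n+1} = p_n + h·p', q_{n+1} = q_n + h·q'.
0.000000: (-0.800000, -1.670000); f=(-2.176480, 3.547080) → (-1.409414, -0.676818)
(p(0.28), q(0.28)) ≈ (-1.4094, -0.6768)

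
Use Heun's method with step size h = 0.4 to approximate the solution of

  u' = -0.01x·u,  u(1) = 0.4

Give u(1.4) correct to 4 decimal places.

Heun: k1 = f(x_n, u_n); k2 = f(x_n + h, u_n + h·k1); u_{n+1} = u_n + (h/2)·(k1 + k2).
x=1.000000, u=0.400000:
  k1 = f(1.000000, 0.400000) = -0.004000
  k2 = f(1.400000, 0.398400) = -0.005578
  u ← 0.400000 + (0.4/2)·(-0.004000 + (-0.005578)) = 0.398084
u(1.4) ≈ 0.3981

0.3981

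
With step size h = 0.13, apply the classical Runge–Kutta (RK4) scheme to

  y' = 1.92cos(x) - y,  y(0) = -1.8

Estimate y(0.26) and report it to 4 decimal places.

-0.9536

RK4: k1 = f(x_n, y_n); k2 = f(x_n + h/2, y_n + (h/2)·k1); k3 = f(x_n + h/2, y_n + (h/2)·k2); k4 = f(x_n + h, y_n + h·k3); y_{n+1} = y_n + (h/6)·(k1 + 2k2 + 2k3 + k4).
x=0.000000, y=-1.800000:
  k1 = f(0.000000, -1.800000) = 3.720000
  k2 = f(0.065000, -1.558200) = 3.474145
  k3 = f(0.065000, -1.574181) = 3.490126
  k4 = f(0.130000, -1.346284) = 3.250082
  y ← -1.800000 + (0.13/6)·(k1 + 2k2 + 2k3 + k4) = -1.347196
x=0.130000, y=-1.347196:
  k1 = f(0.130000, -1.347196) = 3.250995
  k2 = f(0.195000, -1.135882) = 3.019493
  k3 = f(0.195000, -1.150929) = 3.034541
  k4 = f(0.260000, -0.952706) = 2.808175
  y ← -1.347196 + (0.13/6)·(k1 + 2k2 + 2k3 + k4) = -0.953573
y(0.26) ≈ -0.9536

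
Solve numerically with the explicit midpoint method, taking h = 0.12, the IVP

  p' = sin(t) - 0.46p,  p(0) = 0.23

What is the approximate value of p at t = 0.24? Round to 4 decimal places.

Midpoint: k1 = f(t_n, p_n); k2 = f(t_n + h/2, p_n + (h/2)·k1); p_{n+1} = p_n + h·k2.
t=0.000000, p=0.230000:
  k1 = f(0.000000, 0.230000) = -0.105800
  k2 = f(0.060000, 0.223652) = -0.042916
  p ← 0.230000 + 0.12·(-0.042916) = 0.224850
t=0.120000, p=0.224850:
  k1 = f(0.120000, 0.224850) = 0.016281
  k2 = f(0.180000, 0.225827) = 0.075149
  p ← 0.224850 + 0.12·0.075149 = 0.233868
p(0.24) ≈ 0.2339

0.2339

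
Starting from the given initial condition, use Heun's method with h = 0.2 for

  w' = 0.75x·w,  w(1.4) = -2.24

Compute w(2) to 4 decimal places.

Heun: k1 = f(x_n, w_n); k2 = f(x_n + h, w_n + h·k1); w_{n+1} = w_n + (h/2)·(k1 + k2).
x=1.400000, w=-2.240000:
  k1 = f(1.400000, -2.240000) = -2.352000
  k2 = f(1.600000, -2.710400) = -3.252480
  w ← -2.240000 + (0.2/2)·(-2.352000 + (-3.252480)) = -2.800448
x=1.600000, w=-2.800448:
  k1 = f(1.600000, -2.800448) = -3.360538
  k2 = f(1.800000, -3.472556) = -4.687950
  w ← -2.800448 + (0.2/2)·(-3.360538 + (-4.687950)) = -3.605297
x=1.800000, w=-3.605297:
  k1 = f(1.800000, -3.605297) = -4.867151
  k2 = f(2.000000, -4.578727) = -6.868090
  w ← -3.605297 + (0.2/2)·(-4.867151 + (-6.868090)) = -4.778821
w(2) ≈ -4.7788

-4.7788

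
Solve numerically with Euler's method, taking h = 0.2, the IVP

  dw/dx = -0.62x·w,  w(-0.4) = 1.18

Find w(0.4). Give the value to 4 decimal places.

Euler: w_{n+1} = w_n + h·f(x_n, w_n).
x=-0.400000, w=1.180000: f=0.292640 → w ← 1.180000 + 0.2·0.292640 = 1.238528
x=-0.200000, w=1.238528: f=0.153577 → w ← 1.238528 + 0.2·0.153577 = 1.269243
x=0.000000, w=1.269243: f=0.000000 → w ← 1.269243 + 0.2·0.000000 = 1.269243
x=0.200000, w=1.269243: f=-0.157386 → w ← 1.269243 + 0.2·(-0.157386) = 1.237766
w(0.4) ≈ 1.2378

1.2378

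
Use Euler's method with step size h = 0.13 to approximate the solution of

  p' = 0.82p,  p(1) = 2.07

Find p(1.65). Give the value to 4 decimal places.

Euler: p_{n+1} = p_n + h·f(x_n, p_n).
x=1.000000, p=2.070000: f=1.697400 → p ← 2.070000 + 0.13·1.697400 = 2.290662
x=1.130000, p=2.290662: f=1.878343 → p ← 2.290662 + 0.13·1.878343 = 2.534847
x=1.260000, p=2.534847: f=2.078574 → p ← 2.534847 + 0.13·2.078574 = 2.805061
x=1.390000, p=2.805061: f=2.300150 → p ← 2.805061 + 0.13·2.300150 = 3.104081
x=1.520000, p=3.104081: f=2.545346 → p ← 3.104081 + 0.13·2.545346 = 3.434976
p(1.65) ≈ 3.4350

3.4350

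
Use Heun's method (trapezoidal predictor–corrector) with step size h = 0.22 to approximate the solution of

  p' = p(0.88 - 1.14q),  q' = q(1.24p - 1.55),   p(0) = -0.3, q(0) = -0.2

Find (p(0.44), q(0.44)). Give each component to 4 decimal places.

-0.4701, -0.0856

Heun on (p,q): k1 = f(t_n, state_n); k2 = f(t_n + h, state_n + h·k1); state_{n+1} = state_n + (h/2)·(k1 + k2).
0.000000: (-0.300000, -0.200000)
  k1 = (-0.332400, 0.384400)
  predictor → (-0.373128, -0.115432)
  k2 = (-0.377453, 0.232328)
  → (-0.378084, -0.132160)
0.220000: (-0.378084, -0.132160)
  k1 = (-0.389677, 0.266808)
  predictor → (-0.463813, -0.073462)
  k2 = (-0.446998, 0.156117)
  → (-0.470118, -0.085638)
(p(0.44), q(0.44)) ≈ (-0.4701, -0.0856)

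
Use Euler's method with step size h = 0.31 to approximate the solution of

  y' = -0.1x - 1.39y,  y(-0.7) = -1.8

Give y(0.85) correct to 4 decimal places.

Euler: y_{n+1} = y_n + h·f(x_n, y_n).
x=-0.700000, y=-1.800000: f=2.572000 → y ← -1.800000 + 0.31·2.572000 = -1.002680
x=-0.390000, y=-1.002680: f=1.432725 → y ← -1.002680 + 0.31·1.432725 = -0.558535
x=-0.080000, y=-0.558535: f=0.784364 → y ← -0.558535 + 0.31·0.784364 = -0.315382
x=0.230000, y=-0.315382: f=0.415382 → y ← -0.315382 + 0.31·0.415382 = -0.186614
x=0.540000, y=-0.186614: f=0.205394 → y ← -0.186614 + 0.31·0.205394 = -0.122942
y(0.85) ≈ -0.1229

-0.1229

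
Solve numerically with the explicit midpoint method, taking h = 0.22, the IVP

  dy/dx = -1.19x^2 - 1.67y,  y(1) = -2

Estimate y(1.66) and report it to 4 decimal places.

-1.6241

Midpoint: k1 = f(x_n, y_n); k2 = f(x_n + h/2, y_n + (h/2)·k1); y_{n+1} = y_n + h·k2.
x=1.000000, y=-2.000000:
  k1 = f(1.000000, -2.000000) = 2.150000
  k2 = f(1.110000, -1.763500) = 1.478846
  y ← -2.000000 + 0.22·1.478846 = -1.674654
x=1.220000, y=-1.674654:
  k1 = f(1.220000, -1.674654) = 1.025476
  k2 = f(1.330000, -1.561852) = 0.503301
  y ← -1.674654 + 0.22·0.503301 = -1.563928
x=1.440000, y=-1.563928:
  k1 = f(1.440000, -1.563928) = 0.144175
  k2 = f(1.550000, -1.548068) = -0.273701
  y ← -1.563928 + 0.22·(-0.273701) = -1.624142
y(1.66) ≈ -1.6241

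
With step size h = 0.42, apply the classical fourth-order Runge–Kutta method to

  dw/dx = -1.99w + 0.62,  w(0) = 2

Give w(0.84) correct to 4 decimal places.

0.6333

RK4: k1 = f(x_n, w_n); k2 = f(x_n + h/2, w_n + (h/2)·k1); k3 = f(x_n + h/2, w_n + (h/2)·k2); k4 = f(x_n + h, w_n + h·k3); w_{n+1} = w_n + (h/6)·(k1 + 2k2 + 2k3 + k4).
x=0.000000, w=2.000000:
  k1 = f(0.000000, 2.000000) = -3.360000
  k2 = f(0.210000, 1.294400) = -1.955856
  k3 = f(0.210000, 1.589270) = -2.542648
  k4 = f(0.420000, 0.932088) = -1.234855
  w ← 2.000000 + (0.42/6)·(k1 + 2k2 + 2k3 + k4) = 1.048570
x=0.420000, w=1.048570:
  k1 = f(0.420000, 1.048570) = -1.466654
  k2 = f(0.630000, 0.740572) = -0.853739
  k3 = f(0.630000, 0.869284) = -1.109876
  k4 = f(0.840000, 0.582422) = -0.539019
  w ← 1.048570 + (0.42/6)·(k1 + 2k2 + 2k3 + k4) = 0.633266
w(0.84) ≈ 0.6333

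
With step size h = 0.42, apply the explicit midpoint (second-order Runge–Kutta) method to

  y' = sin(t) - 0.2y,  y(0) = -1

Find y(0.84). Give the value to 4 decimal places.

-0.5248

Midpoint: k1 = f(t_n, y_n); k2 = f(t_n + h/2, y_n + (h/2)·k1); y_{n+1} = y_n + h·k2.
t=0.000000, y=-1.000000:
  k1 = f(0.000000, -1.000000) = 0.200000
  k2 = f(0.210000, -0.958000) = 0.400060
  y ← -1.000000 + 0.42·0.400060 = -0.831975
t=0.420000, y=-0.831975:
  k1 = f(0.420000, -0.831975) = 0.574155
  k2 = f(0.630000, -0.711402) = 0.731425
  y ← -0.831975 + 0.42·0.731425 = -0.524776
y(0.84) ≈ -0.5248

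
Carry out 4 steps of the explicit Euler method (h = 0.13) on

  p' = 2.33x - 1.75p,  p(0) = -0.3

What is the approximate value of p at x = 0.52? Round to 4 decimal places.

0.0956

Euler: p_{n+1} = p_n + h·f(x_n, p_n).
x=0.000000, p=-0.300000: f=0.525000 → p ← -0.300000 + 0.13·0.525000 = -0.231750
x=0.130000, p=-0.231750: f=0.708462 → p ← -0.231750 + 0.13·0.708462 = -0.139650
x=0.260000, p=-0.139650: f=0.850187 → p ← -0.139650 + 0.13·0.850187 = -0.029126
x=0.390000, p=-0.029126: f=0.959670 → p ← -0.029126 + 0.13·0.959670 = 0.095632
p(0.52) ≈ 0.0956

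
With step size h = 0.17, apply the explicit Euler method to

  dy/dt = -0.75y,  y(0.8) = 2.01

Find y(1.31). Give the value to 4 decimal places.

1.3350

Euler: y_{n+1} = y_n + h·f(t_n, y_n).
t=0.800000, y=2.010000: f=-1.507500 → y ← 2.010000 + 0.17·(-1.507500) = 1.753725
t=0.970000, y=1.753725: f=-1.315294 → y ← 1.753725 + 0.17·(-1.315294) = 1.530125
t=1.140000, y=1.530125: f=-1.147594 → y ← 1.530125 + 0.17·(-1.147594) = 1.335034
y(1.31) ≈ 1.3350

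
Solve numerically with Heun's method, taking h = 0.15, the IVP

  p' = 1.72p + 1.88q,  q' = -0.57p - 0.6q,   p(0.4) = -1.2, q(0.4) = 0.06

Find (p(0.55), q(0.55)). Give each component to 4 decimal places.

Heun on (p,q): k1 = f(x_n, state_n); k2 = f(x_n + h, state_n + h·k1); state_{n+1} = state_n + (h/2)·(k1 + k2).
0.400000: (-1.200000, 0.060000)
  k1 = (-1.951200, 0.648000)
  predictor → (-1.492680, 0.157200)
  k2 = (-2.271874, 0.756508)
  → (-1.516731, 0.165338)
(p(0.55), q(0.55)) ≈ (-1.5167, 0.1653)

-1.5167, 0.1653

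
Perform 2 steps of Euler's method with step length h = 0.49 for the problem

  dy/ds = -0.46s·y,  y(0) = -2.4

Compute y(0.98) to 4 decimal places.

-2.1349

Euler: y_{n+1} = y_n + h·f(s_n, y_n).
s=0.000000, y=-2.400000: f=0.000000 → y ← -2.400000 + 0.49·0.000000 = -2.400000
s=0.490000, y=-2.400000: f=0.540960 → y ← -2.400000 + 0.49·0.540960 = -2.134930
y(0.98) ≈ -2.1349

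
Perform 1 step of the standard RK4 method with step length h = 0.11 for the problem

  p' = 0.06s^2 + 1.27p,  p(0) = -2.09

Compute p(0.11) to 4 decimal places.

RK4: k1 = f(s_n, p_n); k2 = f(s_n + h/2, p_n + (h/2)·k1); k3 = f(s_n + h/2, p_n + (h/2)·k2); k4 = f(s_n + h, p_n + h·k3); p_{n+1} = p_n + (h/6)·(k1 + 2k2 + 2k3 + k4).
s=0.000000, p=-2.090000:
  k1 = f(0.000000, -2.090000) = -2.654300
  k2 = f(0.055000, -2.235986) = -2.839521
  k3 = f(0.055000, -2.246174) = -2.852459
  k4 = f(0.110000, -2.403770) = -3.052063
  p ← -2.090000 + (0.11/6)·(k1 + 2k2 + 2k3 + k4) = -2.403323
p(0.11) ≈ -2.4033

-2.4033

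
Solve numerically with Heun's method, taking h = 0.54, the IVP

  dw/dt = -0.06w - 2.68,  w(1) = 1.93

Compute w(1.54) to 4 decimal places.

Heun: k1 = f(t_n, w_n); k2 = f(t_n + h, w_n + h·k1); w_{n+1} = w_n + (h/2)·(k1 + k2).
t=1.000000, w=1.930000:
  k1 = f(1.000000, 1.930000) = -2.795800
  k2 = f(1.540000, 0.420268) = -2.705216
  w ← 1.930000 + (0.54/2)·(-2.795800 + (-2.705216)) = 0.444726
w(1.54) ≈ 0.4447

0.4447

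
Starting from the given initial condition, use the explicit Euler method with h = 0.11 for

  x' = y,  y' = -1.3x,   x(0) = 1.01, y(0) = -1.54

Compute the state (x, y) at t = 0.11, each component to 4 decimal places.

Euler on (x,y): x_{n+1} = x_n + h·x', y_{n+1} = y_n + h·y'.
0.000000: (1.010000, -1.540000); f=(-1.540000, -1.313000) → (0.840600, -1.684430)
(x(0.11), y(0.11)) ≈ (0.8406, -1.6844)

0.8406, -1.6844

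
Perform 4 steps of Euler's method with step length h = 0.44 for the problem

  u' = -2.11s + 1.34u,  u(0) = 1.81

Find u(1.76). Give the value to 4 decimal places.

8.0002

Euler: u_{n+1} = u_n + h·f(s_n, u_n).
s=0.000000, u=1.810000: f=2.425400 → u ← 1.810000 + 0.44·2.425400 = 2.877176
s=0.440000, u=2.877176: f=2.927016 → u ← 2.877176 + 0.44·2.927016 = 4.165063
s=0.880000, u=4.165063: f=3.724384 → u ← 4.165063 + 0.44·3.724384 = 5.803792
s=1.320000, u=5.803792: f=4.991881 → u ← 5.803792 + 0.44·4.991881 = 8.000220
u(1.76) ≈ 8.0002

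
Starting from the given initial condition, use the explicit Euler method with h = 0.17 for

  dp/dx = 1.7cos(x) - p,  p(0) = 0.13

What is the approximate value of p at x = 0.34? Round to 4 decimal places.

Euler: p_{n+1} = p_n + h·f(x_n, p_n).
x=0.000000, p=0.130000: f=1.570000 → p ← 0.130000 + 0.17·1.570000 = 0.396900
x=0.170000, p=0.396900: f=1.278594 → p ← 0.396900 + 0.17·1.278594 = 0.614261
p(0.34) ≈ 0.6143

0.6143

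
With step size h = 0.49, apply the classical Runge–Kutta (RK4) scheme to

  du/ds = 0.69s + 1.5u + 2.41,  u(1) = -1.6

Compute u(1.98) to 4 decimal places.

0.5327

RK4: k1 = f(s_n, u_n); k2 = f(s_n + h/2, u_n + (h/2)·k1); k3 = f(s_n + h/2, u_n + (h/2)·k2); k4 = f(s_n + h, u_n + h·k3); u_{n+1} = u_n + (h/6)·(k1 + 2k2 + 2k3 + k4).
s=1.000000, u=-1.600000:
  k1 = f(1.000000, -1.600000) = 0.700000
  k2 = f(1.245000, -1.428500) = 1.126300
  k3 = f(1.245000, -1.324057) = 1.282965
  k4 = f(1.490000, -0.971347) = 1.981079
  u ← -1.600000 + (0.49/6)·(k1 + 2k2 + 2k3 + k4) = -0.987532
s=1.490000, u=-0.987532:
  k1 = f(1.490000, -0.987532) = 1.956802
  k2 = f(1.735000, -0.508115) = 2.844977
  k3 = f(1.735000, -0.290512) = 3.171381
  k4 = f(1.980000, 0.566445) = 4.625867
  u ← -0.987532 + (0.49/6)·(k1 + 2k2 + 2k3 + k4) = 0.532725
u(1.98) ≈ 0.5327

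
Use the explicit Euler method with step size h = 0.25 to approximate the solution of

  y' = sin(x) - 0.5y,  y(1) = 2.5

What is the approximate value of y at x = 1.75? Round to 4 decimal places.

2.2928

Euler: y_{n+1} = y_n + h·f(x_n, y_n).
x=1.000000, y=2.500000: f=-0.408529 → y ← 2.500000 + 0.25·(-0.408529) = 2.397868
x=1.250000, y=2.397868: f=-0.249949 → y ← 2.397868 + 0.25·(-0.249949) = 2.335380
x=1.500000, y=2.335380: f=-0.170195 → y ← 2.335380 + 0.25·(-0.170195) = 2.292832
y(1.75) ≈ 2.2928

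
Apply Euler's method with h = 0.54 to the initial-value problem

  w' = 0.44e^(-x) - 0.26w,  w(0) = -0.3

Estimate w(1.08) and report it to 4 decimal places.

0.1210

Euler: w_{n+1} = w_n + h·f(x_n, w_n).
x=0.000000, w=-0.300000: f=0.518000 → w ← -0.300000 + 0.54·0.518000 = -0.020280
x=0.540000, w=-0.020280: f=0.261682 → w ← -0.020280 + 0.54·0.261682 = 0.121028
w(1.08) ≈ 0.1210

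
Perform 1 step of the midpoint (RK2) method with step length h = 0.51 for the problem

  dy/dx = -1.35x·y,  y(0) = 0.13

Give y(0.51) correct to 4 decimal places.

Midpoint: k1 = f(x_n, y_n); k2 = f(x_n + h/2, y_n + (h/2)·k1); y_{n+1} = y_n + h·k2.
x=0.000000, y=0.130000:
  k1 = f(0.000000, 0.130000) = 0.000000
  k2 = f(0.255000, 0.130000) = -0.044753
  y ← 0.130000 + 0.51·(-0.044753) = 0.107176
y(0.51) ≈ 0.1072

0.1072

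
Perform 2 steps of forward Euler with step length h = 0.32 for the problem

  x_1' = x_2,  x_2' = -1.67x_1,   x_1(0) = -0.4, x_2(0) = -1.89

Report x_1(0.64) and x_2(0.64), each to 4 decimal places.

-1.5412, -1.1393

Euler on (x_1,x_2): x_1_{n+1} = x_1_n + h·x_1', x_2_{n+1} = x_2_n + h·x_2'.
0.000000: (-0.400000, -1.890000); f=(-1.890000, 0.668000) → (-1.004800, -1.676240)
0.320000: (-1.004800, -1.676240); f=(-1.676240, 1.678016) → (-1.541197, -1.139275)
(x_1(0.64), x_2(0.64)) ≈ (-1.5412, -1.1393)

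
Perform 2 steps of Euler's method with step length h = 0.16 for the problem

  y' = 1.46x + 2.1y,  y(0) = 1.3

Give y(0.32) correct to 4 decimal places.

2.3577

Euler: y_{n+1} = y_n + h·f(x_n, y_n).
x=0.000000, y=1.300000: f=2.730000 → y ← 1.300000 + 0.16·2.730000 = 1.736800
x=0.160000, y=1.736800: f=3.880880 → y ← 1.736800 + 0.16·3.880880 = 2.357741
y(0.32) ≈ 2.3577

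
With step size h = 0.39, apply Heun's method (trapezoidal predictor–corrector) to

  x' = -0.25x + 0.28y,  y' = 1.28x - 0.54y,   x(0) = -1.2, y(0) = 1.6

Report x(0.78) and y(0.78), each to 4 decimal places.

-0.8327, 0.2896

Heun on (x,y): k1 = f(t_n, state_n); k2 = f(t_n + h, state_n + h·k1); state_{n+1} = state_n + (h/2)·(k1 + k2).
0.000000: (-1.200000, 1.600000)
  k1 = (0.748000, -2.400000)
  predictor → (-0.908280, 0.664000)
  k2 = (0.412990, -1.521158)
  → (-0.973607, 0.835374)
0.390000: (-0.973607, 0.835374)
  k1 = (0.477306, -1.697319)
  predictor → (-0.787457, 0.173420)
  k2 = (0.245422, -1.101592)
  → (-0.832675, 0.289586)
(x(0.78), y(0.78)) ≈ (-0.8327, 0.2896)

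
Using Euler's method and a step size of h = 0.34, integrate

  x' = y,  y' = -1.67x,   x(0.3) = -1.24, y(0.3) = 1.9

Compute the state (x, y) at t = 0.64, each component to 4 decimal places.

-0.5940, 2.6041

Euler on (x,y): x_{n+1} = x_n + h·x', y_{n+1} = y_n + h·y'.
0.300000: (-1.240000, 1.900000); f=(1.900000, 2.070800) → (-0.594000, 2.604072)
(x(0.64), y(0.64)) ≈ (-0.5940, 2.6041)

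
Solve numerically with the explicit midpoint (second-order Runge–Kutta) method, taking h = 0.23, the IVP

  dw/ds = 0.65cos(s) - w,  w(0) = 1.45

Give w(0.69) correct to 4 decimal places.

1.0246

Midpoint: k1 = f(s_n, w_n); k2 = f(s_n + h/2, w_n + (h/2)·k1); w_{n+1} = w_n + h·k2.
s=0.000000, w=1.450000:
  k1 = f(0.000000, 1.450000) = -0.800000
  k2 = f(0.115000, 1.358000) = -0.712293
  w ← 1.450000 + 0.23·(-0.712293) = 1.286173
s=0.230000, w=1.286173:
  k1 = f(0.230000, 1.286173) = -0.653289
  k2 = f(0.345000, 1.211044) = -0.599345
  w ← 1.286173 + 0.23·(-0.599345) = 1.148323
s=0.460000, w=1.148323:
  k1 = f(0.460000, 1.148323) = -0.565889
  k2 = f(0.575000, 1.083246) = -0.537771
  w ← 1.148323 + 0.23·(-0.537771) = 1.024636
w(0.69) ≈ 1.0246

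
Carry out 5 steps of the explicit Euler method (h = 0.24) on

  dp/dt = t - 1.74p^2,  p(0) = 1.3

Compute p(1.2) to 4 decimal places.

Euler: p_{n+1} = p_n + h·f(t_n, p_n).
t=0.000000, p=1.300000: f=-2.940600 → p ← 1.300000 + 0.24·(-2.940600) = 0.594256
t=0.240000, p=0.594256: f=-0.374464 → p ← 0.594256 + 0.24·(-0.374464) = 0.504385
t=0.480000, p=0.504385: f=0.037337 → p ← 0.504385 + 0.24·0.037337 = 0.513346
t=0.720000, p=0.513346: f=0.261469 → p ← 0.513346 + 0.24·0.261469 = 0.576098
t=0.960000, p=0.576098: f=0.382513 → p ← 0.576098 + 0.24·0.382513 = 0.667901
p(1.2) ≈ 0.6679

0.6679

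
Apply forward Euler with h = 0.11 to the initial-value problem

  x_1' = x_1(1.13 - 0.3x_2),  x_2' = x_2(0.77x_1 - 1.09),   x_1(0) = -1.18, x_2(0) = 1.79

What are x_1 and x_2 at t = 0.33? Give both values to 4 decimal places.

-1.4754, 0.8268

Euler on (x_1,x_2): x_1_{n+1} = x_1_n + h·x_1', x_2_{n+1} = x_2_n + h·x_2'.
0.000000: (-1.180000, 1.790000); f=(-0.699740, -3.577494) → (-1.256971, 1.396476)
0.110000: (-1.256971, 1.396476); f=(-0.893779, -2.873763) → (-1.355287, 1.080362)
0.220000: (-1.355287, 1.080362); f=(-1.092214, -2.305029) → (-1.475431, 0.826809)
(x_1(0.33), x_2(0.33)) ≈ (-1.4754, 0.8268)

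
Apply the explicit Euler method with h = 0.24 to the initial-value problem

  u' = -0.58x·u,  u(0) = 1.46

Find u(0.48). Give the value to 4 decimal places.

Euler: u_{n+1} = u_n + h·f(x_n, u_n).
x=0.000000, u=1.460000: f=0.000000 → u ← 1.460000 + 0.24·0.000000 = 1.460000
x=0.240000, u=1.460000: f=-0.203232 → u ← 1.460000 + 0.24·(-0.203232) = 1.411224
u(0.48) ≈ 1.4112

1.4112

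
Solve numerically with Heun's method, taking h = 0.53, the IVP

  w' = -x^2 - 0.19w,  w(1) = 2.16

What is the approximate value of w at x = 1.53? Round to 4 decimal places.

1.0948

Heun: k1 = f(x_n, w_n); k2 = f(x_n + h, w_n + h·k1); w_{n+1} = w_n + (h/2)·(k1 + k2).
x=1.000000, w=2.160000:
  k1 = f(1.000000, 2.160000) = -1.410400
  k2 = f(1.530000, 1.412488) = -2.609273
  w ← 2.160000 + (0.53/2)·(-1.410400 + (-2.609273)) = 1.094787
w(1.53) ≈ 1.0948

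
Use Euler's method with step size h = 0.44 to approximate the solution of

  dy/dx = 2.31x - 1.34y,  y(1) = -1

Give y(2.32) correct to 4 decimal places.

Euler: y_{n+1} = y_n + h·f(x_n, y_n).
x=1.000000, y=-1.000000: f=3.650000 → y ← -1.000000 + 0.44·3.650000 = 0.606000
x=1.440000, y=0.606000: f=2.514360 → y ← 0.606000 + 0.44·2.514360 = 1.712318
x=1.880000, y=1.712318: f=2.048293 → y ← 1.712318 + 0.44·2.048293 = 2.613567
y(2.32) ≈ 2.6136

2.6136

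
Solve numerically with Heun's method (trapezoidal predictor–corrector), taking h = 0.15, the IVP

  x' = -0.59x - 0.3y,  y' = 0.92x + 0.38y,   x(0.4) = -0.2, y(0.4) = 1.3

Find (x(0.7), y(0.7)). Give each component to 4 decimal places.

-0.2786, 1.3871

Heun on (x,y): k1 = f(t_n, state_n); k2 = f(t_n + h, state_n + h·k1); state_{n+1} = state_n + (h/2)·(k1 + k2).
0.400000: (-0.200000, 1.300000)
  k1 = (-0.272000, 0.310000)
  predictor → (-0.240800, 1.346500)
  k2 = (-0.261878, 0.290134)
  → (-0.240041, 1.345010)
0.550000: (-0.240041, 1.345010)
  k1 = (-0.261879, 0.290266)
  predictor → (-0.279323, 1.388550)
  k2 = (-0.251765, 0.270672)
  → (-0.278564, 1.387080)
(x(0.7), y(0.7)) ≈ (-0.2786, 1.3871)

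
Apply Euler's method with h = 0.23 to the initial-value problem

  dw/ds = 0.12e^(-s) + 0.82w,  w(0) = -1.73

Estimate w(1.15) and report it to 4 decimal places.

-3.9602

Euler: w_{n+1} = w_n + h·f(s_n, w_n).
s=0.000000, w=-1.730000: f=-1.298600 → w ← -1.730000 + 0.23·(-1.298600) = -2.028678
s=0.230000, w=-2.028678: f=-1.568172 → w ← -2.028678 + 0.23·(-1.568172) = -2.389358
s=0.460000, w=-2.389358: f=-1.883519 → w ← -2.389358 + 0.23·(-1.883519) = -2.822567
s=0.690000, w=-2.822567: f=-2.254316 → w ← -2.822567 + 0.23·(-2.254316) = -3.341060
s=0.920000, w=-3.341060: f=-2.691847 → w ← -3.341060 + 0.23·(-2.691847) = -3.960184
w(1.15) ≈ -3.9602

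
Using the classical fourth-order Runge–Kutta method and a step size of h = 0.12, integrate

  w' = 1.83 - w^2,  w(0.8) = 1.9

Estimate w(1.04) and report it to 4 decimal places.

1.6135

RK4: k1 = f(x_n, w_n); k2 = f(x_n + h/2, w_n + (h/2)·k1); k3 = f(x_n + h/2, w_n + (h/2)·k2); k4 = f(x_n + h, w_n + h·k3); w_{n+1} = w_n + (h/6)·(k1 + 2k2 + 2k3 + k4).
x=0.800000, w=1.900000:
  k1 = f(0.800000, 1.900000) = -1.780000
  k2 = f(0.860000, 1.793200) = -1.385566
  k3 = f(0.860000, 1.816866) = -1.471002
  k4 = f(0.920000, 1.723480) = -1.140382
  w ← 1.900000 + (0.12/6)·(k1 + 2k2 + 2k3 + k4) = 1.727330
x=0.920000, w=1.727330:
  k1 = f(0.920000, 1.727330) = -1.153668
  k2 = f(0.980000, 1.658110) = -0.919327
  k3 = f(0.980000, 1.672170) = -0.966152
  k4 = f(1.040000, 1.611391) = -0.766582
  w ← 1.727330 + (0.12/6)·(k1 + 2k2 + 2k3 + k4) = 1.613505
w(1.04) ≈ 1.6135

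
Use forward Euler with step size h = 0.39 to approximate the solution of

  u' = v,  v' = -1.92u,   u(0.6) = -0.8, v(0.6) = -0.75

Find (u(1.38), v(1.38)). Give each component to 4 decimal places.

-1.1514, 0.6671

Euler on (u,v): u_{n+1} = u_n + h·u', v_{n+1} = v_n + h·v'.
0.600000: (-0.800000, -0.750000); f=(-0.750000, 1.536000) → (-1.092500, -0.150960)
0.990000: (-1.092500, -0.150960); f=(-0.150960, 2.097600) → (-1.151374, 0.667104)
(u(1.38), v(1.38)) ≈ (-1.1514, 0.6671)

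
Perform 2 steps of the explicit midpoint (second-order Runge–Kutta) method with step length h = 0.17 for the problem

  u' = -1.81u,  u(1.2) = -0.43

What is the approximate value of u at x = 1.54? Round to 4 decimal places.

Midpoint: k1 = f(x_n, u_n); k2 = f(x_n + h/2, u_n + (h/2)·k1); u_{n+1} = u_n + h·k2.
x=1.200000, u=-0.430000:
  k1 = f(1.200000, -0.430000) = 0.778300
  k2 = f(1.285000, -0.363845) = 0.658559
  u ← -0.430000 + 0.17·0.658559 = -0.318045
x=1.370000, u=-0.318045:
  k1 = f(1.370000, -0.318045) = 0.575662
  k2 = f(1.455000, -0.269114) = 0.487096
  u ← -0.318045 + 0.17·0.487096 = -0.235239
u(1.54) ≈ -0.2352

-0.2352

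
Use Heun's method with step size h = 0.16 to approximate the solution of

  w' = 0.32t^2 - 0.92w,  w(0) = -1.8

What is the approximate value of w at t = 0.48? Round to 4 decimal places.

-1.1481

Heun: k1 = f(t_n, w_n); k2 = f(t_n + h, w_n + h·k1); w_{n+1} = w_n + (h/2)·(k1 + k2).
t=0.000000, w=-1.800000:
  k1 = f(0.000000, -1.800000) = 1.656000
  k2 = f(0.160000, -1.535040) = 1.420429
  w ← -1.800000 + (0.16/2)·(1.656000 + 1.420429) = -1.553886
t=0.160000, w=-1.553886:
  k1 = f(0.160000, -1.553886) = 1.437767
  k2 = f(0.320000, -1.323843) = 1.250704
  w ← -1.553886 + (0.16/2)·(1.437767 + 1.250704) = -1.338808
t=0.320000, w=-1.338808:
  k1 = f(0.320000, -1.338808) = 1.264471
  k2 = f(0.480000, -1.136493) = 1.119301
  w ← -1.338808 + (0.16/2)·(1.264471 + 1.119301) = -1.148106
w(0.48) ≈ -1.1481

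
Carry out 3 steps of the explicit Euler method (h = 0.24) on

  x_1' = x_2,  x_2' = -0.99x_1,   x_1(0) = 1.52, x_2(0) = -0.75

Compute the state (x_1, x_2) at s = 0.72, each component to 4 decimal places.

Euler on (x_1,x_2): x_1_{n+1} = x_1_n + h·x_1', x_2_{n+1} = x_2_n + h·x_2'.
0.000000: (1.520000, -0.750000); f=(-0.750000, -1.504800) → (1.340000, -1.111152)
0.240000: (1.340000, -1.111152); f=(-1.111152, -1.326600) → (1.073324, -1.429536)
0.480000: (1.073324, -1.429536); f=(-1.429536, -1.062590) → (0.730235, -1.684558)
(x_1(0.72), x_2(0.72)) ≈ (0.7302, -1.6846)

0.7302, -1.6846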